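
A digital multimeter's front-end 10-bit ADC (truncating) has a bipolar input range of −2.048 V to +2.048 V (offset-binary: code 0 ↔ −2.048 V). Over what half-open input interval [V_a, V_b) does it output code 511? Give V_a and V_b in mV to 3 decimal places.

LSB = 4.096/2^10 = 4.000 mV.
V_a = V_low + 511·LSB = -0.004 V; V_b = V_low + 512·LSB = 0 V.

[-4.000 mV, 0.000 mV)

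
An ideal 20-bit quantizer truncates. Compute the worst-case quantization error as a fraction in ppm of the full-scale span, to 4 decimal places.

0.9537 ppm

Truncating → worst-case error = 1 LSB = V_FS/2^20, so 1e+06/1048576 = 0.953674 ppm of full scale.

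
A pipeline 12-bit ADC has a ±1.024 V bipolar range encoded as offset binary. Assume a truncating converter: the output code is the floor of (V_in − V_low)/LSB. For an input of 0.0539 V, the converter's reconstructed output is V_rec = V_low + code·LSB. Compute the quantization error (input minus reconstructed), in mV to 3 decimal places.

0.400 mV

LSB = 2.048/2^12 = 0.500 mV.
(V_in − V_low)/LSB = (0.0539 − (−1.024))/0.0005 = 2155.8000 → code 2155 (floor).
Code 2155 maps back to (−1.024) + 2155×0.0005 V = 0.0535 V.
Difference: 0.0004 V → 0.400 mV.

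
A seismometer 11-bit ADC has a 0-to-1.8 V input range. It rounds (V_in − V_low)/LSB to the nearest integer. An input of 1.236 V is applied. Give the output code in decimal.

With 2048 levels over 1.8 V, one step is 0.879 mV.
(V_in − V_low)/LSB = (1.236 − 0) / 0.000878906 = 1406.293.
round(1406.293) = 1406.

code 1406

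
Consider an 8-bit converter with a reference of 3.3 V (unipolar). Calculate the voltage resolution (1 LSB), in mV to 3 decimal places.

12.891 mV

Full-scale span = 3.3 V.
LSB = 3.3 / 2^8 = 3.3 / 256 = 0.0128906 V = 12.891 mV.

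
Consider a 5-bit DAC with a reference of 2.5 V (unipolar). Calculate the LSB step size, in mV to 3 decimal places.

Full-scale span = 2.5 V.
LSB = 2.5 / 2^5 = 2.5 / 32 = 0.078125 V = 78.125 mV.

78.125 mV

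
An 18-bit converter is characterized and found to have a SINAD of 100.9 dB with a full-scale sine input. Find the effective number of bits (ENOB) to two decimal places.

16.47 bits

ENOB = (SINAD − 1.76) / 6.02 = (100.9 − 1.76)/6.02 = 16.468.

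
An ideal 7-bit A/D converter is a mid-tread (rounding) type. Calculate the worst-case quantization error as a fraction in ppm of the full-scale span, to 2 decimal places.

3906.25 ppm

Rounding → worst-case error = ½ LSB = V_FS/2^8, so 1e+06/256 = 3906.25 ppm of full scale.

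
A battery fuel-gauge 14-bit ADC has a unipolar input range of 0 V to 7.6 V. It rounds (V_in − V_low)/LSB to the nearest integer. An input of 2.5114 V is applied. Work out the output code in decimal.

With 16384 levels over 7.6 V, one step is 463.87 µV.
Input sits at 5414.050 steps above V_low.
Round → code 5414.

code 5414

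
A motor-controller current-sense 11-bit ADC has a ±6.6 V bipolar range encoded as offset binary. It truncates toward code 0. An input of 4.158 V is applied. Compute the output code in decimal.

LSB = 13.2 V / 2048 = 6.445 mV.
Input sits at 1669.120 steps above V_low.
So the output code is 1669.

code 1669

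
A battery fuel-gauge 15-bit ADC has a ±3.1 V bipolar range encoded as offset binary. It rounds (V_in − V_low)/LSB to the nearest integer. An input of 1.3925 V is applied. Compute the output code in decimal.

code 23744

LSB = 6.2 V / 32768 = 189.21 µV.
(V_in − V_low)/LSB = (1.3925 − (−3.1)) / 0.000189209 = 23743.587.
Round → code 23744.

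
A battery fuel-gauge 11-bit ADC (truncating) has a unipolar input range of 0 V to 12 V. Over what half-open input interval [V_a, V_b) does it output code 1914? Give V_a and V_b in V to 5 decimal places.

[11.21484 V, 11.22070 V)

LSB = 12/2^11 = 5.859 mV.
V_a = V_low + 1914·LSB = 11.2148 V; V_b = V_low + 1915·LSB = 11.2207 V.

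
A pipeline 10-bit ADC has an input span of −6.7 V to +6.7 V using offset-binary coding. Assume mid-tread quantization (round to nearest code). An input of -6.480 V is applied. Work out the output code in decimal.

LSB = 13.4 V / 1024 = 13.086 mV.
Input sits at 16.812 steps above V_low.
Round → code 17.

code 17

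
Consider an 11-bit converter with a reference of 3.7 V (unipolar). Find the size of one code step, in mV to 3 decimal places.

1.807 mV

Full-scale span = 3.7 V.
LSB = 3.7 / 2^11 = 3.7 / 2048 = 0.00180664 V = 1.807 mV.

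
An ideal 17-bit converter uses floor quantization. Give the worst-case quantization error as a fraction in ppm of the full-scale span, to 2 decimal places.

Truncating → worst-case error = 1 LSB = V_FS/2^17, so 1e+06/131072 = 7.62939 ppm of full scale.

7.63 ppm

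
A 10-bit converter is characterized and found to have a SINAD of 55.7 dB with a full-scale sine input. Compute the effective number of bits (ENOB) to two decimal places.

ENOB = (SINAD − 1.76) / 6.02 = (55.7 − 1.76)/6.02 = 8.960.

8.96 bits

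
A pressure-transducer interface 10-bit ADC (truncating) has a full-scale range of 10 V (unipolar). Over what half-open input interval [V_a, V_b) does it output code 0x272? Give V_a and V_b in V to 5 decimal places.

[6.11328 V, 6.12305 V)

LSB = 10/2^10 = 9.766 mV.
Code 0x272 = 626 decimal.
V_a = V_low + 626·LSB = 6.11328 V; V_b = V_low + 627·LSB = 6.12305 V.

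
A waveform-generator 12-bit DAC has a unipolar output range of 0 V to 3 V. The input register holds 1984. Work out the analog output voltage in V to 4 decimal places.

1.4531 V

LSB = 3 V / 2^12 = 0.732 mV.
V_out = 0 + 1984 × 0.000732422 V = 1.45312 V.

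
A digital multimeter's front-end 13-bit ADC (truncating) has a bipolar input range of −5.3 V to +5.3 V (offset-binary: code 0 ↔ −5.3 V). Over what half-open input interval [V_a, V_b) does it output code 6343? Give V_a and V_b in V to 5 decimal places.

[2.90750 V, 2.90879 V)

LSB = 10.6/2^13 = 1.294 mV.
V_a = V_low + 6343·LSB = 2.9075 V; V_b = V_low + 6344·LSB = 2.90879 V.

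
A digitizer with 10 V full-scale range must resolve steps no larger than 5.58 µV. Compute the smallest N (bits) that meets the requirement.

21 bits

Number of steps required ≥ 10 V / 5.58 µV = 1792114.70.
Need 2^N ≥ 1792114.70; 2^20 = 1048576, 2^21 = 2097152.
Minimum N = 21.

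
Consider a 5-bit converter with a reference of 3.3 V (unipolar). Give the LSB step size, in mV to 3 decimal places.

103.125 mV

Full-scale span = 3.3 V.
LSB = 3.3 / 2^5 = 3.3 / 32 = 0.103125 V = 103.125 mV.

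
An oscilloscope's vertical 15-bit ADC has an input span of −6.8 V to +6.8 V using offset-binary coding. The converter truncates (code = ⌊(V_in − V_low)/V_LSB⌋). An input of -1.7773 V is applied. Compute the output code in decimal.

code 12101

Full-scale span = 13.6 V; LSB = 13.6/2^15 = 415.04 µV.
(V_in − V_low)/LSB = (-1.7773 − (−6.8)) / 0.000415039 = 12101.752.
So the output code is 12101.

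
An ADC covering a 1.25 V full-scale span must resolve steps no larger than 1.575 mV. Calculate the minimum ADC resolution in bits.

10 bits

Number of steps required ≥ 1.25 V / 1.575 mV = 793.65.
Need 2^N ≥ 793.65; 2^9 = 512, 2^10 = 1024.
Minimum N = 10.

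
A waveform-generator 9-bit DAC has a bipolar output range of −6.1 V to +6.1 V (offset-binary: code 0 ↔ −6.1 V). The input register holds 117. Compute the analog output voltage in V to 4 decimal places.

LSB = 12.2 V / 2^9 = 23.828 mV.
V_out = (−6.1) + 117 × 0.0238281 V = -3.31211 V.

-3.3121 V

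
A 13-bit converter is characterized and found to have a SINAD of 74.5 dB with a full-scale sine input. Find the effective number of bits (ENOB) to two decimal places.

ENOB = (SINAD − 1.76) / 6.02 = (74.5 − 1.76)/6.02 = 12.083.

12.08 bits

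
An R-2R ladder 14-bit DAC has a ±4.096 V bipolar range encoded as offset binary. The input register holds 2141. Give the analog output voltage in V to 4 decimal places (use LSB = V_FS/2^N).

-3.0255 V

LSB = 8.192 V / 2^14 = 0.500 mV.
V_out = (−4.096) + 2141 × 0.0005 V = -3.0255 V.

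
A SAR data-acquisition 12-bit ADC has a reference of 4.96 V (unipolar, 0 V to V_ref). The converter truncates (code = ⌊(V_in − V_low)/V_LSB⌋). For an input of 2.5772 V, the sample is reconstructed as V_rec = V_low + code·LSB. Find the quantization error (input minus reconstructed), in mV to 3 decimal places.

0.325 mV

Step size: 4.96 V ÷ 2^12 = 1.211 mV.
(2.5772 − 0)/0.00121094 = 2128.2684; ⌊·⌋ gives code 2128.
V_rec = 0 + 2128·0.00121094 = 2.576875 V.
Error = 2.5772 − 2.576875 = 0.000325 V = 0.325 mV.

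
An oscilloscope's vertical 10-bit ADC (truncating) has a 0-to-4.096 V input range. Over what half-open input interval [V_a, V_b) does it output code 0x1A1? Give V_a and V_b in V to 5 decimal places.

[1.66800 V, 1.67200 V)

LSB = 4.096/2^10 = 4.000 mV.
Code 0x1A1 = 417 decimal.
V_a = V_low + 417·LSB = 1.668 V; V_b = V_low + 418·LSB = 1.672 V.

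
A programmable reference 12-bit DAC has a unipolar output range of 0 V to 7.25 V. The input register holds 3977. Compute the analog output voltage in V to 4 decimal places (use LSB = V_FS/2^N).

LSB = 7.25 V / 2^12 = 1.770 mV.
V_out = 0 + 3977 × 0.00177002 V = 7.03937 V.

7.0394 V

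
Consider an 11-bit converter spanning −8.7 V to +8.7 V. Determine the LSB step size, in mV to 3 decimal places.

Full-scale span = 17.4 V.
LSB = 17.4 / 2^11 = 17.4 / 2048 = 0.00849609 V = 8.496 mV.

8.496 mV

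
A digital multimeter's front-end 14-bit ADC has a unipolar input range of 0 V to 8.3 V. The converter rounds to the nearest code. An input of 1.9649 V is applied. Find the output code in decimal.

code 3879

With 16384 levels over 8.3 V, one step is 0.507 mV.
Input sits at 3878.665 steps above V_low.
Round → code 3879.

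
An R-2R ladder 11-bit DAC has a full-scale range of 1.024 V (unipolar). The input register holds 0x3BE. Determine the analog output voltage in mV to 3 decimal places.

479.000 mV

LSB = 1.024 V / 2^11 = 0.500 mV.
Code 0x3BE = 958 decimal.
V_out = 0 + 958 × 0.0005 V = 0.479 V.
= 479.000 mV.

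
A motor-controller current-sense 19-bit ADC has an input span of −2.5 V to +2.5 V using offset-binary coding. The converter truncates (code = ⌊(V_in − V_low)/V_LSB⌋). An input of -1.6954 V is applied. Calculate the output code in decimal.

code 84368

Full-scale span = 5 V; LSB = 5/2^19 = 9.54 µV.
(V_in − V_low)/LSB = (-1.6954 − (−2.5)) / 9.53674e-06 = 84368.425.
So the output code is 84368.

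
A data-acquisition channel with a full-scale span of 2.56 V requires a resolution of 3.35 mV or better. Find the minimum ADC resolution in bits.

10 bits

Number of steps required ≥ 2.56 V / 3.35 mV = 764.18.
Need 2^N ≥ 764.18; 2^9 = 512, 2^10 = 1024.
Minimum N = 10.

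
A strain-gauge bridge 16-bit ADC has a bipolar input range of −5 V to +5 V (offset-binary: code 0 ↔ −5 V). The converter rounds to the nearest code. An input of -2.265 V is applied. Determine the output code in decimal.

With 65536 levels over 10 V, one step is 152.59 µV.
(-2.265 − (−5)) / 0.000152588 = 17924.096 LSBs.
round(17924.096) = 17924.

code 17924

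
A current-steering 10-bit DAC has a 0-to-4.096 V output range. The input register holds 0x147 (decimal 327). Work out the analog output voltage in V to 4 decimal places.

LSB = 4.096 V / 2^10 = 4.000 mV.
Code 0x147 = 327 decimal.
V_out = 0 + 327 × 0.004 V = 1.308 V.

1.3080 V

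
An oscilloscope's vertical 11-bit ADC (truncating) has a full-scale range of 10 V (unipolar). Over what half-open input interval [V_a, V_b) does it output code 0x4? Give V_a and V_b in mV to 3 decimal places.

LSB = 10/2^11 = 4.883 mV.
Code 0x4 = 4 decimal.
V_a = V_low + 4·LSB = 0.0195312 V; V_b = V_low + 5·LSB = 0.0244141 V.

[19.531 mV, 24.414 mV)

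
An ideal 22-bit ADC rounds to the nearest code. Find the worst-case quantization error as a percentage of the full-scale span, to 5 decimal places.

Rounding → worst-case error = ½ LSB = V_FS/2^23, so 100/8388608 = 1.19209e-05 % of full scale.

0.00001 %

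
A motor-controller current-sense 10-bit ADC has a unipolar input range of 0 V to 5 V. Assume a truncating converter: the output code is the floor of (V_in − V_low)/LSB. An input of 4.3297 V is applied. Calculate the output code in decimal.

code 886

LSB = 5 V / 1024 = 4.883 mV.
(V_in − V_low)/LSB = (4.3297 − 0) / 0.00488281 = 886.723.
Floor → code 886.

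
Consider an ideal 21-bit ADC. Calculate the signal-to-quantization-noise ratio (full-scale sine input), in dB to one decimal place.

SNR ≈ 6.02·N + 1.76 dB = 6.02·21 + 1.76 = 128.18 dB.

128.2 dB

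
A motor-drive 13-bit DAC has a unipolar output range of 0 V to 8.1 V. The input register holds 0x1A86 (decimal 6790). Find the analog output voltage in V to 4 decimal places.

6.7137 V

LSB = 8.1 V / 2^13 = 0.989 mV.
Code 0x1A86 = 6790 decimal.
V_out = 0 + 6790 × 0.00098877 V = 6.71375 V.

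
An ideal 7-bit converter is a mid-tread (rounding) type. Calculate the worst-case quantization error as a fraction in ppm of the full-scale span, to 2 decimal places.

3906.25 ppm

Rounding → worst-case error = ½ LSB = V_FS/2^8, so 1e+06/256 = 3906.25 ppm of full scale.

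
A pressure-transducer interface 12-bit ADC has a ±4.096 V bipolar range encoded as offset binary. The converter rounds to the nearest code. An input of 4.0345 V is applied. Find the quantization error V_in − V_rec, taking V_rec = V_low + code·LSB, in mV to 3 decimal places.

One LSB is 8.192 V / 4096 = 2.000 mV.
(V_in − V_low)/LSB = (4.0345 − (−4.096))/0.002 = 4065.2500 → code 4065 (round).
Code 4065 maps back to (−4.096) + 4065×0.002 V = 4.034 V.
Error = 4.0345 − 4.034 = 0.0005 V = 0.500 mV.

0.500 mV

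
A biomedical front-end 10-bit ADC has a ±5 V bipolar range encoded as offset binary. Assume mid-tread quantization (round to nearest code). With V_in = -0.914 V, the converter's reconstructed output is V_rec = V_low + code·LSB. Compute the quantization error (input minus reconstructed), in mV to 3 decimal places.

3.969 mV

Step size: 10 V ÷ 2^10 = 9.766 mV.
(-0.914 − (−5))/0.00976562 = 418.4064; round gives code 418.
Code 418 maps back to (−5) + 418×0.00976562 V = -0.91796875 V.
Difference: 0.00396875 V → 3.969 mV.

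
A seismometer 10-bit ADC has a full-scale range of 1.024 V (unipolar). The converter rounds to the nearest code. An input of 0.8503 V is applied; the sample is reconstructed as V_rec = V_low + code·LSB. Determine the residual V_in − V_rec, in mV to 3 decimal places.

Step size: 1.024 V ÷ 2^10 = 1.000 mV.
(V_in − V_low)/LSB = (0.8503 − 0)/0.001 = 850.3000 → code 850 (round).
Code 850 maps back to 0 + 850×0.001 V = 0.85 V.
V_in − V_rec = 0.0003 V = 0.300 mV.

0.300 mV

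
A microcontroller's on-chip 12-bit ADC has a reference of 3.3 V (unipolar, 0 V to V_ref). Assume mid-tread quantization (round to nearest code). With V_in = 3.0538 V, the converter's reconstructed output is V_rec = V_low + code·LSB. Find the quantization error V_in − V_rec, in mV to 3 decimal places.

One LSB is 3.3 V / 4096 = 0.806 mV.
(3.0538 − 0)/0.000805664 = 3790.4136; round gives code 3790.
V_rec = 0 + 3790·0.000805664 = 3.0534668 V.
V_in − V_rec = 0.000333203 V = 0.333 mV.

0.333 mV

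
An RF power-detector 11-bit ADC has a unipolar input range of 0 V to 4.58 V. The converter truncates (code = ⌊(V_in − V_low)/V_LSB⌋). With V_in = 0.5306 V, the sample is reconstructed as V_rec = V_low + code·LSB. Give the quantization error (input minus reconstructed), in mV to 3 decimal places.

0.590 mV

Step size: 4.58 V ÷ 2^11 = 2.236 mV.
Scaled input = 237.2639 LSBs, so code = 237.
Code 237 maps back to 0 + 237×0.00223633 V = 0.53000977 V.
Error = 0.5306 − 0.53000977 = 0.000590234 V = 0.590 mV.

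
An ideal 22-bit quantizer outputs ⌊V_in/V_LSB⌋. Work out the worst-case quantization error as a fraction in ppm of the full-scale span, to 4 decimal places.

Truncating → worst-case error = 1 LSB = V_FS/2^22, so 1e+06/4194304 = 0.238419 ppm of full scale.

0.2384 ppm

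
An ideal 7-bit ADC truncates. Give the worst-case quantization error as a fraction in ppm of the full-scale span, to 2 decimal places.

Truncating → worst-case error = 1 LSB = V_FS/2^7, so 1e+06/128 = 7812.5 ppm of full scale.

7812.50 ppm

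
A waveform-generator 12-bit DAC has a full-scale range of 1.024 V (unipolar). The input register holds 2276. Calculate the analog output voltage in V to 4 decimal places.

0.5690 V

LSB = 1.024 V / 2^12 = 250.00 µV.
V_out = 0 + 2276 × 0.00025 V = 0.569 V.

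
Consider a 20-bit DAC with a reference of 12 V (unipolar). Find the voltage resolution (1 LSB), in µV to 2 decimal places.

Full-scale span = 12 V.
LSB = 12 / 2^20 = 12 / 1048576 = 1.14441e-05 V = 11.44 µV.

11.44 µV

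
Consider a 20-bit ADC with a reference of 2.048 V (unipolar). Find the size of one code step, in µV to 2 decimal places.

1.95 µV

Full-scale span = 2.048 V.
LSB = 2.048 / 2^20 = 2.048 / 1048576 = 1.95313e-06 V = 1.95 µV.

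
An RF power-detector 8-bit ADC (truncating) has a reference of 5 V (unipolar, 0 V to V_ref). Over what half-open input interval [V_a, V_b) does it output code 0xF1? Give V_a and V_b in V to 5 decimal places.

[4.70703 V, 4.72656 V)

LSB = 5/2^8 = 19.531 mV.
Code 0xF1 = 241 decimal.
V_a = V_low + 241·LSB = 4.70703 V; V_b = V_low + 242·LSB = 4.72656 V.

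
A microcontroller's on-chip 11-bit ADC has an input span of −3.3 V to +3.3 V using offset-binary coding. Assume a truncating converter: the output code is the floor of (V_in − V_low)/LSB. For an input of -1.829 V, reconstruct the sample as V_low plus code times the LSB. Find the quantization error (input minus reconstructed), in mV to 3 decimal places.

Step size: 6.6 V ÷ 2^11 = 3.223 mV.
Scaled input = 456.4558 LSBs, so code = 456.
V_rec = (−3.3) + 456·0.00322266 = -1.8304688 V.
Difference: 0.00146875 V → 1.469 mV.

1.469 mV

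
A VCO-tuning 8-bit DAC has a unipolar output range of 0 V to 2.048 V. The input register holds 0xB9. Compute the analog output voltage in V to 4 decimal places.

1.4800 V

LSB = 2.048 V / 2^8 = 8.000 mV.
Code 0xB9 = 185 decimal.
V_out = 0 + 185 × 0.008 V = 1.48 V.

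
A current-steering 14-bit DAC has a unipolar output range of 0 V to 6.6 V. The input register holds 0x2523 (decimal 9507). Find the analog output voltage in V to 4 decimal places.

LSB = 6.6 V / 2^14 = 402.83 µV.
Code 0x2523 = 9507 decimal.
V_out = 0 + 9507 × 0.000402832 V = 3.82972 V.

3.8297 V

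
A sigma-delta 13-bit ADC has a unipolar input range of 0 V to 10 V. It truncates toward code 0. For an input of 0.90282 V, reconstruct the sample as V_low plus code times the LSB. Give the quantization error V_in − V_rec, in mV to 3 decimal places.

Step size: 10 V ÷ 2^13 = 1.221 mV.
(V_in − V_low)/LSB = (0.90282 − 0)/0.0012207 = 739.5901 → code 739 (floor).
Reconstructed: 0.90209961 V.
Error = 0.90282 − 0.90209961 = 0.000720391 V = 0.720 mV.

0.720 mV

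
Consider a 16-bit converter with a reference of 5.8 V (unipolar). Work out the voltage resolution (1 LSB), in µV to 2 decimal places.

88.50 µV

Full-scale span = 5.8 V.
LSB = 5.8 / 2^16 = 5.8 / 65536 = 8.8501e-05 V = 88.50 µV.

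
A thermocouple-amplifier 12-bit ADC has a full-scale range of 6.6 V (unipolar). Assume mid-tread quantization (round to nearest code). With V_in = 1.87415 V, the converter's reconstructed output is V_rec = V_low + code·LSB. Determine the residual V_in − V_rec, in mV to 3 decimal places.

Step size: 6.6 V ÷ 2^12 = 1.611 mV.
(1.87415 − 0)/0.00161133 = 1163.1088; round gives code 1163.
Reconstructed: 1.8739746 V.
Error = 1.87415 − 1.8739746 = 0.000175391 V = 0.175 mV.

0.175 mV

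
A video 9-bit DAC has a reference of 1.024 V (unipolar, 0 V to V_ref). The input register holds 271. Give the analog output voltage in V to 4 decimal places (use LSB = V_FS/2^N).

LSB = 1.024 V / 2^9 = 2.000 mV.
V_out = 0 + 271 × 0.002 V = 0.542 V.

0.5420 V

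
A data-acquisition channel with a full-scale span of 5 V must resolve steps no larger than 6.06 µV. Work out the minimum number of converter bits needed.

Number of steps required ≥ 5 V / 6.06 µV = 825082.51.
Need 2^N ≥ 825082.51; 2^19 = 524288, 2^20 = 1048576.
Minimum N = 20.

20 bits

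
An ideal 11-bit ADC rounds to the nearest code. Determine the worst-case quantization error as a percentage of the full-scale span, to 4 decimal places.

0.0244 %

Rounding → worst-case error = ½ LSB = V_FS/2^12, so 100/4096 = 0.0244141 % of full scale.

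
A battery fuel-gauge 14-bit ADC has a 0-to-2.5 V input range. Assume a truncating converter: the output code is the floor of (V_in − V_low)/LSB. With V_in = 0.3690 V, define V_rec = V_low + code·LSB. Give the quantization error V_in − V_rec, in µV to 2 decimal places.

42.48 µV

One LSB is 2.5 V / 16384 = 152.59 µV.
(0.3690 − 0)/0.000152588 = 2418.2784; ⌊·⌋ gives code 2418.
V_rec = 0 + 2418·0.000152588 = 0.36895752 V.
Error = 0.3690 − 0.36895752 = 4.24805e-05 V = 42.48 µV.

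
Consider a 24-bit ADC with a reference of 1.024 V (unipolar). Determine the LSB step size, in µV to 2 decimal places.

0.06 µV

Full-scale span = 1.024 V.
LSB = 1.024 / 2^24 = 1.024 / 16777216 = 6.10352e-08 V = 0.06 µV.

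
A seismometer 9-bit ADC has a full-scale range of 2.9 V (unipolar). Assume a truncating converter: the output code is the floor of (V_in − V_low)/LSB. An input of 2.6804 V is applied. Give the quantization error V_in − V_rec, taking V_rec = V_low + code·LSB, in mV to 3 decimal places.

Step size: 2.9 V ÷ 2^9 = 5.664 mV.
(V_in − V_low)/LSB = (2.6804 − 0)/0.00566406 = 473.2292 → code 473 (floor).
Reconstructed: 2.6791016 V.
Error = 2.6804 − 2.6791016 = 0.00129844 V = 1.298 mV.

1.298 mV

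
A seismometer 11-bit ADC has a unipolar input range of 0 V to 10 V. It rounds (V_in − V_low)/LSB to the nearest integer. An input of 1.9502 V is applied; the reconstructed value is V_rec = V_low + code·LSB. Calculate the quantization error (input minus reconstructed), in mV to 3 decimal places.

1.958 mV

LSB = 10/2^11 = 4.883 mV.
(V_in − V_low)/LSB = (1.9502 − 0)/0.00488281 = 399.4010 → code 399 (round).
Reconstructed: 1.9482422 V.
Error = 1.9502 − 1.9482422 = 0.00195781 V = 1.958 mV.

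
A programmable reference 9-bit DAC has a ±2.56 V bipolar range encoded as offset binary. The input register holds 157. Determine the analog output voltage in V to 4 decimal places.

-0.9900 V

LSB = 5.12 V / 2^9 = 10.000 mV.
V_out = (−2.56) + 157 × 0.01 V = -0.99 V.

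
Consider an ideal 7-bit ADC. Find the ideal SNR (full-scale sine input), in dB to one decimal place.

SNR ≈ 6.02·N + 1.76 dB = 6.02·7 + 1.76 = 43.90 dB.

43.9 dB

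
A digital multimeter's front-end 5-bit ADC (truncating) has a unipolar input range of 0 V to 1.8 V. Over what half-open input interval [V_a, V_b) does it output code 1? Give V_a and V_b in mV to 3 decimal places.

[56.250 mV, 112.500 mV)

LSB = 1.8/2^5 = 56.250 mV.
V_a = V_low + 1·LSB = 0.05625 V; V_b = V_low + 2·LSB = 0.1125 V.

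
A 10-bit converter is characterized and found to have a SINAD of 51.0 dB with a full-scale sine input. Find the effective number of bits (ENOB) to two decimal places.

ENOB = (SINAD − 1.76) / 6.02 = (51.0 − 1.76)/6.02 = 8.179.

8.18 bits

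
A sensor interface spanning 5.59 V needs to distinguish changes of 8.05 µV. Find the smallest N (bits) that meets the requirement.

20 bits

Number of steps required ≥ 5.59 V / 8.05 µV = 694409.94.
Need 2^N ≥ 694409.94; 2^19 = 524288, 2^20 = 1048576.
Minimum N = 20.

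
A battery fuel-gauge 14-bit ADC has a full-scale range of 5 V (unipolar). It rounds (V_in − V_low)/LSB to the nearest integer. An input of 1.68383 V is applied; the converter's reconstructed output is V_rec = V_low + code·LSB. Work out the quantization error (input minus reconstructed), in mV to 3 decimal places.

-0.130 mV

LSB = 5/2^14 = 305.18 µV.
(1.68383 − 0)/0.000305176 = 5517.5741; round gives code 5518.
Reconstructed: 1.68396 V.
Difference: -0.000129961 V → -0.130 mV.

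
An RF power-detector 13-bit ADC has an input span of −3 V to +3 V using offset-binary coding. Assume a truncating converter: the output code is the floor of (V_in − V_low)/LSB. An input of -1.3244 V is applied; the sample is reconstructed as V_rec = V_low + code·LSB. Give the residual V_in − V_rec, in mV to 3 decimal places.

One LSB is 6 V / 8192 = 0.732 mV.
(V_in − V_low)/LSB = (-1.3244 − (−3))/0.000732422 = 2287.7525 → code 2287 (floor).
Reconstructed: -1.3249512 V.
Difference: 0.000551172 V → 0.551 mV.

0.551 mV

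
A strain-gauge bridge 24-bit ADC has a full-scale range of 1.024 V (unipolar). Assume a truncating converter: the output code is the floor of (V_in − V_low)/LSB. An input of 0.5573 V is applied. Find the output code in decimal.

code 9130803

With 16777216 levels over 1.024 V, one step is 0.06 µV.
(0.5573 − 0) / 6.10352e-08 = 9130803.200 LSBs.
So the output code is 9130803.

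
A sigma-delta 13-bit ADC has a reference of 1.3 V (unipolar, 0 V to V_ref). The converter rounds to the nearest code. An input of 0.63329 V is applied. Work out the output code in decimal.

code 3991

LSB = 1.3 V / 8192 = 158.69 µV.
Input sits at 3990.701 steps above V_low.
Round → code 3991.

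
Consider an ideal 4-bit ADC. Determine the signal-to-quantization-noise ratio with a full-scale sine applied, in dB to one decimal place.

SNR ≈ 6.02·N + 1.76 dB = 6.02·4 + 1.76 = 25.84 dB.

25.8 dB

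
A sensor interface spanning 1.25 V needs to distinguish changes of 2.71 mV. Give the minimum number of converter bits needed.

Number of steps required ≥ 1.25 V / 2.71 mV = 461.25.
Need 2^N ≥ 461.25; 2^8 = 256, 2^9 = 512.
Minimum N = 9.

9 bits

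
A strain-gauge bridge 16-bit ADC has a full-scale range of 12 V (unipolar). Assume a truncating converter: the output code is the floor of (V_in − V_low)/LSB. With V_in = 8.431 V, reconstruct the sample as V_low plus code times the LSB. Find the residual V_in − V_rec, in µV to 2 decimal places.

91.80 µV

One LSB is 12 V / 65536 = 183.11 µV.
(8.431 − 0)/0.000183105 = 46044.5013; ⌊·⌋ gives code 46044.
Code 46044 maps back to 0 + 46044×0.000183105 V = 8.4309082 V.
Difference: 9.17969e-05 V → 91.80 µV.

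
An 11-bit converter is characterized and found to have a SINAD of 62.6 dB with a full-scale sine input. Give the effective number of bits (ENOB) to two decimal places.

ENOB = (SINAD − 1.76) / 6.02 = (62.6 − 1.76)/6.02 = 10.106.

10.11 bits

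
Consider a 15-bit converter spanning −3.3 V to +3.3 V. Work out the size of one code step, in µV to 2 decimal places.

201.42 µV

Full-scale span = 6.6 V.
LSB = 6.6 / 2^15 = 6.6 / 32768 = 0.000201416 V = 201.42 µV.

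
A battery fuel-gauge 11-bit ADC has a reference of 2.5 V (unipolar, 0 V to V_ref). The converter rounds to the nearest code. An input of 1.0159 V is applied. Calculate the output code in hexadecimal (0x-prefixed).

Full-scale span = 2.5 V; LSB = 2.5/2^11 = 1.221 mV.
Input sits at 832.225 steps above V_low.
round(832.225) = 832.
In hexadecimal (0x-prefixed): 0x340.

code 0x340 (decimal 832)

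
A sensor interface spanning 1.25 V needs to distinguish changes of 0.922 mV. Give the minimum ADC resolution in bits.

Number of steps required ≥ 1.25 V / 0.922 mV = 1355.75.
Need 2^N ≥ 1355.75; 2^10 = 1024, 2^11 = 2048.
Minimum N = 11.

11 bits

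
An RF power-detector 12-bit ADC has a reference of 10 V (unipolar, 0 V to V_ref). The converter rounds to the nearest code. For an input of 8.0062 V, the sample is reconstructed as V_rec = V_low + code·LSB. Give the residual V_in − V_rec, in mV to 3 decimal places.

Step size: 10 V ÷ 2^12 = 2.441 mV.
(8.0062 − 0)/0.00244141 = 3279.3395; round gives code 3279.
V_rec = 0 + 3279·0.00244141 = 8.0053711 V.
Error = 8.0062 − 8.0053711 = 0.000828906 V = 0.829 mV.

0.829 mV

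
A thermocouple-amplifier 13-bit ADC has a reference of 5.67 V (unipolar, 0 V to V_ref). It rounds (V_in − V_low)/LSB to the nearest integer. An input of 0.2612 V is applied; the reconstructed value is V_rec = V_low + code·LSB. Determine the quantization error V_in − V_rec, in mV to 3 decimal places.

Step size: 5.67 V ÷ 2^13 = 0.692 mV.
(0.2612 − 0)/0.000692139 = 377.3810; round gives code 377.
V_rec = 0 + 377·0.000692139 = 0.26093628 V.
V_in − V_rec = 0.000263721 V = 0.264 mV.

0.264 mV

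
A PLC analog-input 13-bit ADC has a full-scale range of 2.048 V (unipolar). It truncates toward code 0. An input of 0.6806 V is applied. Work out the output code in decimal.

Full-scale span = 2.048 V; LSB = 2.048/2^13 = 250.00 µV.
(V_in − V_low)/LSB = (0.6806 − 0) / 0.00025 = 2722.400.
⌊·⌋(2722.400) = 2722.

code 2722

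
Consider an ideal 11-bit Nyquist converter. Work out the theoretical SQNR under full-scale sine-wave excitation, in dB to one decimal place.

SNR ≈ 6.02·N + 1.76 dB = 6.02·11 + 1.76 = 67.98 dB.

68.0 dB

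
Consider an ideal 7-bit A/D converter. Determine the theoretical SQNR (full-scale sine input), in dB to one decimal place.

SNR ≈ 6.02·N + 1.76 dB = 6.02·7 + 1.76 = 43.90 dB.

43.9 dB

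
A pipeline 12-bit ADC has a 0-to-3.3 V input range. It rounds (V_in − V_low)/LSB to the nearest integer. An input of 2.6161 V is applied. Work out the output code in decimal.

With 4096 levels over 3.3 V, one step is 0.806 mV.
(2.6161 − 0) / 0.000805664 = 3247.135 LSBs.
round(3247.135) = 3247.

code 3247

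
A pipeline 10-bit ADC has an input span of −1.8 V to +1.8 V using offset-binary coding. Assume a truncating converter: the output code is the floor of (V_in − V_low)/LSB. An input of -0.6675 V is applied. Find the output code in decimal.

code 322

LSB = 3.6 V / 1024 = 3.516 mV.
(V_in − V_low)/LSB = (-0.6675 − (−1.8)) / 0.00351563 = 322.133.
⌊·⌋(322.133) = 322.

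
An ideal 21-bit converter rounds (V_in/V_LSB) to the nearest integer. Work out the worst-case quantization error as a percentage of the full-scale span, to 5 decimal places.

0.00002 %

Rounding → worst-case error = ½ LSB = V_FS/2^22, so 100/4194304 = 2.38419e-05 % of full scale.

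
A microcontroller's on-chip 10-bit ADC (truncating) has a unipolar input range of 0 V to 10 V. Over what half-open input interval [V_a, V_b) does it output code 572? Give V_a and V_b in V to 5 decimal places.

LSB = 10/2^10 = 9.766 mV.
V_a = V_low + 572·LSB = 5.58594 V; V_b = V_low + 573·LSB = 5.5957 V.

[5.58594 V, 5.59570 V)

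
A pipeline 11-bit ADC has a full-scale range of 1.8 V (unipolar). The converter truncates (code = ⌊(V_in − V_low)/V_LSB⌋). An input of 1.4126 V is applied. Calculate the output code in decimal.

code 1607

With 2048 levels over 1.8 V, one step is 0.879 mV.
(1.4126 − 0) / 0.000878906 = 1607.225 LSBs.
Floor → code 1607.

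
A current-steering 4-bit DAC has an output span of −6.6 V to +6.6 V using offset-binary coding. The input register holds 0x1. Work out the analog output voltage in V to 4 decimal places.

LSB = 13.2 V / 2^4 = 0.8250 V.
Code 0x1 = 1 decimal.
V_out = (−6.6) + 1 × 0.825 V = -5.775 V.

-5.7750 V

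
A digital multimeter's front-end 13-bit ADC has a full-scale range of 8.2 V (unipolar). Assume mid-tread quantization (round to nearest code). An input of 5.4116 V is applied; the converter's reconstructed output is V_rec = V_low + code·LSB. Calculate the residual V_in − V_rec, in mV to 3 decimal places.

0.321 mV

LSB = 8.2/2^13 = 1.001 mV.
(5.4116 − 0)/0.00100098 = 5406.3204; round gives code 5406.
V_rec = 0 + 5406·0.00100098 = 5.4112793 V.
Error = 5.4116 − 5.4112793 = 0.000320703 V = 0.321 mV.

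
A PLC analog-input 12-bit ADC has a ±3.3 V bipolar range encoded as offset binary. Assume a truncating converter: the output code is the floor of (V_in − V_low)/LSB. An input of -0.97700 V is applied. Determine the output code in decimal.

code 1441

LSB = 6.6 V / 4096 = 1.611 mV.
Input sits at 1441.668 steps above V_low.
So the output code is 1441.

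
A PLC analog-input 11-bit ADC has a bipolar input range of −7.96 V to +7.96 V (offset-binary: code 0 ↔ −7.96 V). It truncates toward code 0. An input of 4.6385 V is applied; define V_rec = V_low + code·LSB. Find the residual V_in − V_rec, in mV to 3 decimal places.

5.531 mV

Step size: 15.92 V ÷ 2^11 = 7.773 mV.
(V_in − V_low)/LSB = (4.6385 − (−7.96))/0.00777344 = 1620.7116 → code 1620 (floor).
Code 1620 maps back to (−7.96) + 1620×0.00777344 V = 4.6329687 V.
Error = 4.6385 − 4.6329687 = 0.00553125 V = 5.531 mV.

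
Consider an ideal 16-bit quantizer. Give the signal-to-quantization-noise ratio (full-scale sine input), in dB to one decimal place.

98.1 dB

SNR ≈ 6.02·N + 1.76 dB = 6.02·16 + 1.76 = 98.08 dB.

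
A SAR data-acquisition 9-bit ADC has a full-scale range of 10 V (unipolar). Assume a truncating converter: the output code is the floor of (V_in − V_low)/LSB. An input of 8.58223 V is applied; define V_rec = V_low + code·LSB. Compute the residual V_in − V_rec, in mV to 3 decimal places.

Step size: 10 V ÷ 2^9 = 19.531 mV.
(V_in − V_low)/LSB = (8.58223 − 0)/0.0195312 = 439.4102 → code 439 (floor).
Reconstructed: 8.5742188 V.
V_in − V_rec = 0.00801125 V = 8.011 mV.

8.011 mV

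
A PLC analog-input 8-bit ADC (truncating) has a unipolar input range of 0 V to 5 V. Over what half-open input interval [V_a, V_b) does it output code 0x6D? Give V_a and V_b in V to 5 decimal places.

[2.12891 V, 2.14844 V)

LSB = 5/2^8 = 19.531 mV.
Code 0x6D = 109 decimal.
V_a = V_low + 109·LSB = 2.12891 V; V_b = V_low + 110·LSB = 2.14844 V.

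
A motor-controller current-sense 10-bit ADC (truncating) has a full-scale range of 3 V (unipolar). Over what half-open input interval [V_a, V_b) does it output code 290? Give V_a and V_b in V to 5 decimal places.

LSB = 3/2^10 = 2.930 mV.
V_a = V_low + 290·LSB = 0.849609 V; V_b = V_low + 291·LSB = 0.852539 V.

[0.84961 V, 0.85254 V)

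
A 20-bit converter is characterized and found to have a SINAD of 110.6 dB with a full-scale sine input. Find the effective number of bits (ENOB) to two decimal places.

ENOB = (SINAD − 1.76) / 6.02 = (110.6 − 1.76)/6.02 = 18.080.

18.08 bits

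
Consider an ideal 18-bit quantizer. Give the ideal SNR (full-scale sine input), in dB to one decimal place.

110.1 dB

SNR ≈ 6.02·N + 1.76 dB = 6.02·18 + 1.76 = 110.12 dB.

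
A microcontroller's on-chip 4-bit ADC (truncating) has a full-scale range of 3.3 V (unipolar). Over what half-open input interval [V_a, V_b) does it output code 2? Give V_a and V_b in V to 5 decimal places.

[0.41250 V, 0.61875 V)

LSB = 3.3/2^4 = 206.250 mV.
V_a = V_low + 2·LSB = 0.4125 V; V_b = V_low + 3·LSB = 0.61875 V.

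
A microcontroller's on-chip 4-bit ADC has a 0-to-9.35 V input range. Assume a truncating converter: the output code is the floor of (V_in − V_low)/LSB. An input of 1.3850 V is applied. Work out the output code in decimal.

code 2

LSB = 9.35 V / 16 = 0.5844 V.
(1.3850 − 0) / 0.584375 = 2.370 LSBs.
Floor → code 2.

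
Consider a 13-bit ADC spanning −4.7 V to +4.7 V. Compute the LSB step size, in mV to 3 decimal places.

Full-scale span = 9.4 V.
LSB = 9.4 / 2^13 = 9.4 / 8192 = 0.00114746 V = 1.147 mV.

1.147 mV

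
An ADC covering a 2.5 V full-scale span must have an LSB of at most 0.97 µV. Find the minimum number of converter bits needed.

Number of steps required ≥ 2.5 V / 0.97 µV = 2577319.59.
Need 2^N ≥ 2577319.59; 2^21 = 2097152, 2^22 = 4194304.
Minimum N = 22.

22 bits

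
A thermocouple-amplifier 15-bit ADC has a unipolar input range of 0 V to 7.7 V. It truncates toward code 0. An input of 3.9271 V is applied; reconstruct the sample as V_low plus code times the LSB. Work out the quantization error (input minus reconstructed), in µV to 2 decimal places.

One LSB is 7.7 V / 32768 = 234.99 µV.
(3.9271 − 0)/0.000234985 = 16712.1056; ⌊·⌋ gives code 16712.
Code 16712 maps back to 0 + 16712×0.000234985 V = 3.9270752 V.
Difference: 2.48047e-05 V → 24.80 µV.

24.80 µV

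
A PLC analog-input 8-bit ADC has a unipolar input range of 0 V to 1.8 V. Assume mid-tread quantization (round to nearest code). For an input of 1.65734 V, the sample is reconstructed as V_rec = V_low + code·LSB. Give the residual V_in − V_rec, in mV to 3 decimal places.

-2.035 mV

One LSB is 1.8 V / 256 = 7.031 mV.
(V_in − V_low)/LSB = (1.65734 − 0)/0.00703125 = 235.7106 → code 236 (round).
Code 236 maps back to 0 + 236×0.00703125 V = 1.659375 V.
Error = 1.65734 − 1.659375 = -0.002035 V = -2.035 mV.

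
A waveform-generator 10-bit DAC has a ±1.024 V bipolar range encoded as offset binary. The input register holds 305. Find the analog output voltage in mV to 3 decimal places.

LSB = 2.048 V / 2^10 = 2.000 mV.
V_out = (−1.024) + 305 × 0.002 V = -0.414 V.
= -414.000 mV.

-414.000 mV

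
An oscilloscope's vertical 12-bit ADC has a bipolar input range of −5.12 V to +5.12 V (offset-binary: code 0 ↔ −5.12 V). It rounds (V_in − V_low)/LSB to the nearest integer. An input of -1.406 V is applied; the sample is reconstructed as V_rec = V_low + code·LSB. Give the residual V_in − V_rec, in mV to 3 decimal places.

-1.000 mV

Step size: 10.24 V ÷ 2^12 = 2.500 mV.
(-1.406 − (−5.12))/0.0025 = 1485.6000; round gives code 1486.
Code 1486 maps back to (−5.12) + 1486×0.0025 V = -1.405 V.
Difference: -0.001 V → -1.000 mV.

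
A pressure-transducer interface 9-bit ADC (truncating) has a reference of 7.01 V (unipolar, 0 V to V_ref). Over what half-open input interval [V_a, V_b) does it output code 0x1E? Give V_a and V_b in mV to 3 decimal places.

[410.742 mV, 424.434 mV)

LSB = 7.01/2^9 = 13.691 mV.
Code 0x1E = 30 decimal.
V_a = V_low + 30·LSB = 0.410742 V; V_b = V_low + 31·LSB = 0.424434 V.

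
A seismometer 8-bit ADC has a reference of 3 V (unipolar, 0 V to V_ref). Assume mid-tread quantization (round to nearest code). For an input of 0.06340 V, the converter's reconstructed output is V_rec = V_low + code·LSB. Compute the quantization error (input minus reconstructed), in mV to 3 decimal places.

LSB = 3/2^8 = 11.719 mV.
(0.06340 − 0)/0.0117188 = 5.4101; round gives code 5.
Reconstructed: 0.05859375 V.
V_in − V_rec = 0.00480625 V = 4.806 mV.

4.806 mV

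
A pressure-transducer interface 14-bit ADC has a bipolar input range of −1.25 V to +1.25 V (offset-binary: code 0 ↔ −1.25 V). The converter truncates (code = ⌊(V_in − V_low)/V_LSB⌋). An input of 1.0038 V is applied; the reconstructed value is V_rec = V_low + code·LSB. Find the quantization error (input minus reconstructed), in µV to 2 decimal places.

76.86 µV

LSB = 2.5/2^14 = 152.59 µV.
(V_in − V_low)/LSB = (1.0038 − (−1.25))/0.000152588 = 14770.5037 → code 14770 (floor).
V_rec = (−1.25) + 14770·0.000152588 = 1.0037231 V.
Error = 1.0038 − 1.0037231 = 7.68555e-05 V = 76.86 µV.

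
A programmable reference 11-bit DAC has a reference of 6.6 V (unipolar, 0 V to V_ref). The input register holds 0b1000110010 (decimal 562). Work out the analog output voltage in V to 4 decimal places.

1.8111 V

LSB = 6.6 V / 2^11 = 3.223 mV.
Code 0b1000110010 = 562 decimal.
V_out = 0 + 562 × 0.00322266 V = 1.81113 V.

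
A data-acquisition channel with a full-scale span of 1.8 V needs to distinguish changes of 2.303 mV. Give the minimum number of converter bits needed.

10 bits

Number of steps required ≥ 1.8 V / 2.303 mV = 781.59.
Need 2^N ≥ 781.59; 2^9 = 512, 2^10 = 1024.
Minimum N = 10.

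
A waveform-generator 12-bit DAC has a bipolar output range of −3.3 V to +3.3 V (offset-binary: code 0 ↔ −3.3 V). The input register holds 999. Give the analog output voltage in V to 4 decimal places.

-1.6903 V

LSB = 6.6 V / 2^12 = 1.611 mV.
V_out = (−3.3) + 999 × 0.00161133 V = -1.69028 V.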